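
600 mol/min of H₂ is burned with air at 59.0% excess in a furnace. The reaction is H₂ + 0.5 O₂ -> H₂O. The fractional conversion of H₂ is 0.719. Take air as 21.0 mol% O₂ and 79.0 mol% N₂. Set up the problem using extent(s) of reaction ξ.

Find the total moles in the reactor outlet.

Stoichiometric O₂ = 0.5 × 600 = 300 mol/min; O₂ fed = 300 × 1.590 = 477 mol/min.
N₂ fed = 477 × 79/21 = 1794 mol/min.
Fuel reacted = 0.719 × 600 → ξ = 431.4 mol/min.
Outlet (n = n₀ + ν ξ):
  H₂: 600 − 1(431.4) = 168.6
  O₂: 477 − 0.5(431.4) = 261.3
  N₂: 1794 (inert)
  H₂O: 0 + 1(431.4) = 431.4
Total out = 168.6 + 261.3 + 1794 + 431.4 = 2656 mol/min.

2660 mol/min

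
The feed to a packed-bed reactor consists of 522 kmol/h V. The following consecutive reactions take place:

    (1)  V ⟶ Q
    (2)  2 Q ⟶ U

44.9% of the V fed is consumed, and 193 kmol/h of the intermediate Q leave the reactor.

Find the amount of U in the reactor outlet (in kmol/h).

20.7 kmol/h

Conversion of V: V consumed = 1ξ₁ = 0.449 × 522 → ξ₁ = 234.4 kmol/h.
Q balance: n_Q = 0 + 1ξ₁ − 2ξ₂ = 193 → ξ₂ = (1·234.4 − 193)/2 = 20.69 kmol/h.
Outlet amounts (n = n₀ + Σ ν·ξ):
  V: 522 − 1(234.4) = 287.6
  Q: 0 + 1(234.4) − 2(20.69) = 193
  U: 0 + 1(20.69) = 20.69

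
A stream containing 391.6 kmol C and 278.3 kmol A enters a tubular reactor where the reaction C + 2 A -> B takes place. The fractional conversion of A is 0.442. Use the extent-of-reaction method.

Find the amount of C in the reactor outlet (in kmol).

330 kmol

A reacted = 0.442 × 278.3 = 123 kmol; ν_A = −2, so ξ = 123/2 = 61.5 kmol.
Outlet amounts (n = n₀ + ν ξ):
  C: 391.6 − 1(61.5) = 330.1
  A: 278.3 − 2(61.5) = 155.3
  B: 0 + 1(61.5) = 61.5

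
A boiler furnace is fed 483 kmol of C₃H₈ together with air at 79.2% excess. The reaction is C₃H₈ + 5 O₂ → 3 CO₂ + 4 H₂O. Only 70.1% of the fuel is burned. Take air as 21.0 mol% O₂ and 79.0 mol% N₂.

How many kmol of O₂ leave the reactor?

Stoichiometric O₂ = 5 × 483 = 2415 kmol; O₂ fed = 2415 × 1.792 = 4328 kmol.
N₂ fed = 4328 × 79/21 = 16280 kmol.
Fuel reacted = 0.701 × 483 → ξ = 338.6 kmol.
Outlet (n = n₀ + ν ξ):
  C₃H₈: 483 − 1(338.6) = 144.4
  O₂: 4328 − 5(338.6) = 2635
  N₂: 16280 (inert)
  CO₂: 0 + 3(338.6) = 1016
  H₂O: 0 + 4(338.6) = 1354

2630 kmol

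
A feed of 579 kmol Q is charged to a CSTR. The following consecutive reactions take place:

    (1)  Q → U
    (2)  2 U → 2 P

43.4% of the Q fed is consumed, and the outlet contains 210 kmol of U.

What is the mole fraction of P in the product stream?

Conversion of Q: Q consumed = 1ξ₁ = 0.434 × 579 → ξ₁ = 251.3 kmol.
U balance: n_U = 0 + 1ξ₁ − 2ξ₂ = 210 → ξ₂ = (1·251.3 − 210)/2 = 20.64 kmol.
Outlet amounts (n = n₀ + Σ ν·ξ):
  Q: 579 − 1(251.3) = 327.7
  U: 0 + 1(251.3) − 2(20.64) = 210
  P: 0 + 2(20.64) = 41.29
Total out = 579 kmol; y_P = 41.29 / 579 = 0.07131.

0.0713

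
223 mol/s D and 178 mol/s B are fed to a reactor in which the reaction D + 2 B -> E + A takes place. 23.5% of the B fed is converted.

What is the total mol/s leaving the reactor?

380 mol/s

B reacted = 0.235 × 178 = 41.83 mol/s; ν_B = −2, so ξ = 41.83/2 = 20.91 mol/s.
Outlet amounts (n = n₀ + ν ξ):
  D: 223 − 1(20.91) = 202.1
  B: 178 − 2(20.91) = 136.2
  E: 0 + 1(20.91) = 20.91
  A: 0 + 1(20.91) = 20.91
Total out = 202.1 + 136.2 + 20.91 + 20.91 = 380.1 mol/s.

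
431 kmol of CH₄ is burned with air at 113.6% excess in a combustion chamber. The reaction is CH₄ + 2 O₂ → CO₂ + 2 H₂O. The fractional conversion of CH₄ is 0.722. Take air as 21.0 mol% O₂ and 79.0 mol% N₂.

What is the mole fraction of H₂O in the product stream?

0.0677

Stoichiometric O₂ = 2 × 431 = 862 kmol; O₂ fed = 862 × 2.136 = 1841 kmol.
N₂ fed = 1841 × 79/21 = 6927 kmol.
Fuel reacted = 0.722 × 431 → ξ = 311.2 kmol.
Outlet (n = n₀ + ν ξ):
  CH₄: 431 − 1(311.2) = 119.8
  O₂: 1841 − 2(311.2) = 1219
  N₂: 6927 (inert)
  CO₂: 0 + 1(311.2) = 311.2
  H₂O: 0 + 2(311.2) = 622.4
Total out = 9199 kmol; y_H₂O = 622.4 / 9199 = 0.06766.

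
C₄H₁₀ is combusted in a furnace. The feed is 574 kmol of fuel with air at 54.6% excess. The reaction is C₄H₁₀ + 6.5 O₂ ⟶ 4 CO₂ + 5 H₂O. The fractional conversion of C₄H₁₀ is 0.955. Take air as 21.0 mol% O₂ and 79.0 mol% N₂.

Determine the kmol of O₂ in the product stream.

2210 kmol

Stoichiometric O₂ = 6.5 × 574 = 3731 kmol; O₂ fed = 3731 × 1.546 = 5768 kmol.
N₂ fed = 5768 × 79/21 = 21700 kmol.
Fuel reacted = 0.955 × 574 → ξ = 548.2 kmol.
Outlet (n = n₀ + ν ξ):
  C₄H₁₀: 574 − 1(548.2) = 25.83
  O₂: 5768 − 6.5(548.2) = 2205
  N₂: 21700 (inert)
  CO₂: 0 + 4(548.2) = 2193
  H₂O: 0 + 5(548.2) = 2741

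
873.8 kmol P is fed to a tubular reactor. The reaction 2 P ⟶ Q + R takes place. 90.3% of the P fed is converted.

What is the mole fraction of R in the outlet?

P reacted = 0.903 × 873.8 = 789 kmol; ν_P = −2, so ξ = 789/2 = 394.5 kmol.
Outlet amounts (n = n₀ + ν ξ):
  P: 873.8 − 2(394.5) = 84.76
  Q: 0 + 1(394.5) = 394.5
  R: 0 + 1(394.5) = 394.5
Total out = 873.8 kmol; y_R = 394.5 / 873.8 = 0.4515.

0.452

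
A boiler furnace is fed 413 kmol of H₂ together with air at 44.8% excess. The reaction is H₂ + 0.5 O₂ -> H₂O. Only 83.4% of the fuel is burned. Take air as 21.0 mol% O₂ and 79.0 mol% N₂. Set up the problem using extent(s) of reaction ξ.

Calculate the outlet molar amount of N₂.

Stoichiometric O₂ = 0.5 × 413 = 206.5 kmol; O₂ fed = 206.5 × 1.448 = 299 kmol.
N₂ fed = 299 × 79/21 = 1125 kmol.
Fuel reacted = 0.834 × 413 → ξ = 344.4 kmol.
Outlet (n = n₀ + ν ξ):
  H₂: 413 − 1(344.4) = 68.56
  O₂: 299 − 0.5(344.4) = 126.8
  N₂: 1125 (inert)
  H₂O: 0 + 1(344.4) = 344.4

1120 kmol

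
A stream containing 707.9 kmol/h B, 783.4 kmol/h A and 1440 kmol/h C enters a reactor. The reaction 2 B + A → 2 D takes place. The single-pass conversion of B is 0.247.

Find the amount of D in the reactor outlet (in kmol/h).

B reacted = 0.247 × 707.9 = 174.9 kmol/h; ν_B = −2, so ξ = 174.9/2 = 87.43 kmol/h.
Outlet amounts (n = n₀ + ν ξ):
  B: 707.9 − 2(87.43) = 533
  A: 783.4 − 1(87.43) = 696
  D: 0 + 2(87.43) = 174.9
  C: 1440 (inert)

175 kmol/h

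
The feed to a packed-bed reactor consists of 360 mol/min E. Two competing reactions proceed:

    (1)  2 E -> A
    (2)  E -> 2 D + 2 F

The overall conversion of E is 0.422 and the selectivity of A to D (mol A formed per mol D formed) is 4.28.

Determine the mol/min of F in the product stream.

Conversion of E: E consumed = 0.422 × 360 = 151.9 mol/min = 2ξ₁ + 1ξ₂.
Selectivity: 1ξ₁ / (2ξ₂) = 4.28 → ξ₁ = 8.56 ξ₂.
Substitute: (2·8.56 + 1) ξ₂ = 151.9 → ξ₂ = 8.384 mol/min, ξ₁ = 71.77 mol/min.
Outlet amounts (n = n₀ + Σ ν·ξ):
  E: 360 − 2(71.77) − 1(8.384) = 208.1
  A: 0 + 1(71.77) = 71.77
  D: 0 + 2(8.384) = 16.77
  F: 0 + 2(8.384) = 16.77

16.8 mol/min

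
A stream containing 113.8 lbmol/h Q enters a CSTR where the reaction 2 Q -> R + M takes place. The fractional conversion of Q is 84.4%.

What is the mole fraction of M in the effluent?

Q reacted = 0.844 × 113.8 = 96.05 lbmol/h; ν_Q = −2, so ξ = 96.05/2 = 48.02 lbmol/h.
Outlet amounts (n = n₀ + ν ξ):
  Q: 113.8 − 2(48.02) = 17.75
  R: 0 + 1(48.02) = 48.02
  M: 0 + 1(48.02) = 48.02
Total out = 113.8 lbmol/h; y_M = 48.02 / 113.8 = 0.422.

0.422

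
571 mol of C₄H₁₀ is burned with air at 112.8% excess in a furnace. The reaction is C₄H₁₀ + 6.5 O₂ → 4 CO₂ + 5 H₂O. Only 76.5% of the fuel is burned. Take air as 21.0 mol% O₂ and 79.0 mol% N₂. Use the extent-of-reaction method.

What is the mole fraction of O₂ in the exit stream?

0.13

Stoichiometric O₂ = 6.5 × 571 = 3712 mol; O₂ fed = 3712 × 2.128 = 7898 mol.
N₂ fed = 7898 × 79/21 = 29710 mol.
Fuel reacted = 0.765 × 571 → ξ = 436.8 mol.
Outlet (n = n₀ + ν ξ):
  C₄H₁₀: 571 − 1(436.8) = 134.2
  O₂: 7898 − 6.5(436.8) = 5059
  N₂: 29710 (inert)
  CO₂: 0 + 4(436.8) = 1747
  H₂O: 0 + 5(436.8) = 2184
Total out = 38840 mol; y_O₂ = 5059 / 38840 = 0.1303.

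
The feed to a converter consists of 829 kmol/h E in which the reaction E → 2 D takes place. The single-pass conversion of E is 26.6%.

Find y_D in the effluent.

E reacted = 0.266 × 829 = 220.5 kmol/h; ν_E = −1, so ξ = 220.5/1 = 220.5 kmol/h.
Outlet amounts (n = n₀ + ν ξ):
  E: 829 − 1(220.5) = 608.5
  D: 0 + 2(220.5) = 441
Total out = 1050 kmol/h; y_D = 441 / 1050 = 0.4202.

0.42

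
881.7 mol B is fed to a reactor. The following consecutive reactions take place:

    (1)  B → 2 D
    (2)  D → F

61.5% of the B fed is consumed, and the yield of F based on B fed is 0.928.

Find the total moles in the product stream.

1420 mol

Conversion of B: B consumed = 1ξ₁ = 0.615 × 881.7 → ξ₁ = 542.2 mol.
Yield of F: 1ξ₂ / 881.7 = 0.928 → ξ₂ = 818.2 mol.
Outlet amounts (n = n₀ + Σ ν·ξ):
  B: 881.7 − 1(542.2) = 339.5
  D: 0 + 2(542.2) − 1(818.2) = 266.3
  F: 0 + 1(818.2) = 818.2
Total out = 339.5 + 266.3 + 818.2 = 1424 mol.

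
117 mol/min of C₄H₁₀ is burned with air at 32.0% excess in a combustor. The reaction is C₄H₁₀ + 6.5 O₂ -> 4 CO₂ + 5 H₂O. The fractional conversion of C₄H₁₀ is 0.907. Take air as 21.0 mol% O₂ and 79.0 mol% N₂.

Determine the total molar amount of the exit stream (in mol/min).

5060 mol/min

Stoichiometric O₂ = 6.5 × 117 = 760.5 mol/min; O₂ fed = 760.5 × 1.320 = 1004 mol/min.
N₂ fed = 1004 × 79/21 = 3776 mol/min.
Fuel reacted = 0.907 × 117 → ξ = 106.1 mol/min.
Outlet (n = n₀ + ν ξ):
  C₄H₁₀: 117 − 1(106.1) = 10.88
  O₂: 1004 − 6.5(106.1) = 314.1
  N₂: 3776 (inert)
  CO₂: 0 + 4(106.1) = 424.5
  H₂O: 0 + 5(106.1) = 530.6
Total out = 10.88 + 314.1 + 3776 + 424.5 + 530.6 = 5056 mol/min.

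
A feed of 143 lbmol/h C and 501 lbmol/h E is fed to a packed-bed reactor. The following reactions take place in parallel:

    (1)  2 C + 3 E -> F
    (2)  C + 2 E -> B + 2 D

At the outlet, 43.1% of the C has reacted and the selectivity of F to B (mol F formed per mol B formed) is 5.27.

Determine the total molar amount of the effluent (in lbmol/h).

531 lbmol/h

Conversion of C: C consumed = 0.431 × 143 = 61.63 lbmol/h = 2ξ₁ + 1ξ₂.
Selectivity: 1ξ₁ / (1ξ₂) = 5.27 → ξ₁ = 5.27 ξ₂.
Substitute: (2·5.27 + 1) ξ₂ = 61.63 → ξ₂ = 5.341 lbmol/h, ξ₁ = 28.15 lbmol/h.
Outlet amounts (n = n₀ + Σ ν·ξ):
  C: 143 − 2(28.15) − 1(5.341) = 81.37
  E: 501 − 3(28.15) − 2(5.341) = 405.9
  F: 0 + 1(28.15) = 28.15
  B: 0 + 1(5.341) = 5.341
  D: 0 + 2(5.341) = 10.68
Total out = 81.37 + 405.9 + 28.15 + 5.341 + 10.68 = 531.4 lbmol/h.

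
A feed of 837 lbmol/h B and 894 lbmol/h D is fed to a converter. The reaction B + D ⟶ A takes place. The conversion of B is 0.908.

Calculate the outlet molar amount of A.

B reacted = 0.908 × 837 = 760 lbmol/h; ν_B = −1, so ξ = 760/1 = 760 lbmol/h.
Outlet amounts (n = n₀ + ν ξ):
  B: 837 − 1(760) = 77
  D: 894 − 1(760) = 134
  A: 0 + 1(760) = 760

760 lbmol/h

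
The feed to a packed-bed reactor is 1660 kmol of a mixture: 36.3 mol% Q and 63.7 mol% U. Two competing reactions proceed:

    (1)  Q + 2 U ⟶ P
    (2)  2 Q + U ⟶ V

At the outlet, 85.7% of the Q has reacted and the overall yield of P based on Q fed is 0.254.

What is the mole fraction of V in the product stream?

0.183

Yield of P: 1ξ₁ / 602.6 = 0.254 → ξ₁ = 153.1 kmol.
Conversion of Q: 1ξ₁ + 2ξ₂ = 0.857 × 602.6 = 516.4 → ξ₂ = 181.7 kmol.
Outlet amounts (n = n₀ + Σ ν·ξ):
  Q: 602.6 − 1(153.1) − 2(181.7) = 86.17
  U: 1057 − 2(153.1) − 1(181.7) = 569.6
  P: 0 + 1(153.1) = 153.1
  V: 0 + 1(181.7) = 181.7
Total out = 990.5 kmol; y_V = 181.7 / 990.5 = 0.1834.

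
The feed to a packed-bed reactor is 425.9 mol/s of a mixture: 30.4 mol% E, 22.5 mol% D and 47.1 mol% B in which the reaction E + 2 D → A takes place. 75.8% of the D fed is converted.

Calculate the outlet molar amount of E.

93.2 mol/s

D reacted = 0.758 × 95.83 = 72.64 mol/s; ν_D = −2, so ξ = 72.64/2 = 36.32 mol/s.
Outlet amounts (n = n₀ + ν ξ):
  E: 129.5 − 1(36.32) = 93.15
  D: 95.83 − 2(36.32) = 23.19
  A: 0 + 1(36.32) = 36.32
  B: 200.6 (inert)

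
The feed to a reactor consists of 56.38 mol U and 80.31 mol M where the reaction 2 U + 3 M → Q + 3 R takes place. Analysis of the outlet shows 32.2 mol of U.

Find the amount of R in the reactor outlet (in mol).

36.3 mol

For U: n = n₀ − 2ξ → 32.2 = 56.38 − 2ξ, giving ξ = 12.09 mol.
Outlet amounts (n = n₀ + ν ξ):
  U: 56.38 − 2(12.09) = 32.2
  M: 80.31 − 3(12.09) = 44.04
  Q: 0 + 1(12.09) = 12.09
  R: 0 + 3(12.09) = 36.27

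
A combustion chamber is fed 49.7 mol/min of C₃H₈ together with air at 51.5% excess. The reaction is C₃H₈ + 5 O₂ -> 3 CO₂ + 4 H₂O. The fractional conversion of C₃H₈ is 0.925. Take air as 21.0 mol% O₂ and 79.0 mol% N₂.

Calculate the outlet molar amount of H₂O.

Stoichiometric O₂ = 5 × 49.7 = 248.5 mol/min; O₂ fed = 248.5 × 1.515 = 376.5 mol/min.
N₂ fed = 376.5 × 79/21 = 1416 mol/min.
Fuel reacted = 0.925 × 49.7 → ξ = 45.97 mol/min.
Outlet (n = n₀ + ν ξ):
  C₃H₈: 49.7 − 1(45.97) = 3.727
  O₂: 376.5 − 5(45.97) = 146.6
  N₂: 1416 (inert)
  CO₂: 0 + 3(45.97) = 137.9
  H₂O: 0 + 4(45.97) = 183.9

184 mol/min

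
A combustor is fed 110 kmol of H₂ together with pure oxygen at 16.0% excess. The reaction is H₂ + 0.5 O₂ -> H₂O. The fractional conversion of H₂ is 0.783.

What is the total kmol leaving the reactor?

131 kmol

Stoichiometric O₂ = 0.5 × 110 = 55 kmol; O₂ fed = 55 × 1.160 = 63.8 kmol.
Fuel reacted = 0.783 × 110 → ξ = 86.13 kmol.
Outlet (n = n₀ + ν ξ):
  H₂: 110 − 1(86.13) = 23.87
  O₂: 63.8 − 0.5(86.13) = 20.73
  H₂O: 0 + 1(86.13) = 86.13
Total out = 23.87 + 20.73 + 86.13 = 130.7 kmol.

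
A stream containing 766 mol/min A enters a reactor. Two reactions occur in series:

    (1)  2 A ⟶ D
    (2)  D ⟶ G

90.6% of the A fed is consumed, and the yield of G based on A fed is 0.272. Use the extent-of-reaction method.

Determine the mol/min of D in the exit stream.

Conversion of A: A consumed = 2ξ₁ = 0.906 × 766 → ξ₁ = 347 mol/min.
Yield of G: 1ξ₂ / 766 = 0.272 → ξ₂ = 208.4 mol/min.
Outlet amounts (n = n₀ + Σ ν·ξ):
  A: 766 − 2(347) = 72
  D: 0 + 1(347) − 1(208.4) = 138.6
  G: 0 + 1(208.4) = 208.4

139 mol/min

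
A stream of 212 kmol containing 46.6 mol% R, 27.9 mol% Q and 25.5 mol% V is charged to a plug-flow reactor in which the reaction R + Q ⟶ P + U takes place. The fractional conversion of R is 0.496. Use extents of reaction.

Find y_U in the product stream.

R reacted = 0.496 × 98.79 = 49 kmol; ν_R = −1, so ξ = 49/1 = 49 kmol.
Outlet amounts (n = n₀ + ν ξ):
  R: 98.79 − 1(49) = 49.79
  Q: 59.15 − 1(49) = 10.15
  P: 0 + 1(49) = 49
  U: 0 + 1(49) = 49
  V: 54.06 (inert)
Total out = 212 kmol; y_U = 49 / 212 = 0.2311.

0.231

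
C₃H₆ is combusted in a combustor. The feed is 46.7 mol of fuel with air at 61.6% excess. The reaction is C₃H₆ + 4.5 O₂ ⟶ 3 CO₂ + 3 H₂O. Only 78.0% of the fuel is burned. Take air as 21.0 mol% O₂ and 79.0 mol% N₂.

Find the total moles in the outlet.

1680 mol

Stoichiometric O₂ = 4.5 × 46.7 = 210.2 mol; O₂ fed = 210.2 × 1.616 = 339.6 mol.
N₂ fed = 339.6 × 79/21 = 1278 mol.
Fuel reacted = 0.78 × 46.7 → ξ = 36.43 mol.
Outlet (n = n₀ + ν ξ):
  C₃H₆: 46.7 − 1(36.43) = 10.27
  O₂: 339.6 − 4.5(36.43) = 175.7
  N₂: 1278 (inert)
  CO₂: 0 + 3(36.43) = 109.3
  H₂O: 0 + 3(36.43) = 109.3
Total out = 10.27 + 175.7 + 1278 + 109.3 + 109.3 = 1682 mol.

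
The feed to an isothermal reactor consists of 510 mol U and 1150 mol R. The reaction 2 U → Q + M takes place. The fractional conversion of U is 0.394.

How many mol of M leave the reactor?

U reacted = 0.394 × 510 = 200.9 mol; ν_U = −2, so ξ = 200.9/2 = 100.5 mol.
Outlet amounts (n = n₀ + ν ξ):
  U: 510 − 2(100.5) = 309.1
  Q: 0 + 1(100.5) = 100.5
  M: 0 + 1(100.5) = 100.5
  R: 1150 (inert)

100 mol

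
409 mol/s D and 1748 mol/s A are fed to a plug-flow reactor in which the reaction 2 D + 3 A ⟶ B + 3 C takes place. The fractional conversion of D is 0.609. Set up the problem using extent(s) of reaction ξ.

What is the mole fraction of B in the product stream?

D reacted = 0.609 × 409 = 249.1 mol/s; ν_D = −2, so ξ = 249.1/2 = 124.5 mol/s.
Outlet amounts (n = n₀ + ν ξ):
  D: 409 − 2(124.5) = 159.9
  A: 1748 − 3(124.5) = 1374
  B: 0 + 1(124.5) = 124.5
  C: 0 + 3(124.5) = 373.6
Total out = 2032 mol/s; y_B = 124.5 / 2032 = 0.06128.

0.0613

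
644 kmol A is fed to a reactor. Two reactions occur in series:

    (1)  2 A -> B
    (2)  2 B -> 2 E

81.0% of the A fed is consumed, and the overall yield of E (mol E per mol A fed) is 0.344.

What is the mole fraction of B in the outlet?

0.103

Conversion of A: A consumed = 2ξ₁ = 0.81 × 644 → ξ₁ = 260.8 kmol.
Yield of E: 2ξ₂ / 644 = 0.344 → ξ₂ = 110.8 kmol.
Outlet amounts (n = n₀ + Σ ν·ξ):
  A: 644 − 2(260.8) = 122.4
  B: 0 + 1(260.8) − 2(110.8) = 39.28
  E: 0 + 2(110.8) = 221.5
Total out = 383.2 kmol; y_B = 39.28 / 383.2 = 0.1025.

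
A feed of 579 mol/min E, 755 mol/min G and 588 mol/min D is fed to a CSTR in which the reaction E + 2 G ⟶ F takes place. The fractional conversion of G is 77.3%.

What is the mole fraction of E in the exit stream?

0.215

G reacted = 0.773 × 755 = 583.6 mol/min; ν_G = −2, so ξ = 583.6/2 = 291.8 mol/min.
Outlet amounts (n = n₀ + ν ξ):
  E: 579 − 1(291.8) = 287.2
  G: 755 − 2(291.8) = 171.4
  F: 0 + 1(291.8) = 291.8
  D: 588 (inert)
Total out = 1338 mol/min; y_E = 287.2 / 1338 = 0.2146.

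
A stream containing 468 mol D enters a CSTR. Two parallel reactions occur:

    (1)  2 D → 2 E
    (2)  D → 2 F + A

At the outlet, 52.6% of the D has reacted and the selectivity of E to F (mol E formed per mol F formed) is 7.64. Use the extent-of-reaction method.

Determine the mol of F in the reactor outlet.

Conversion of D: D consumed = 0.526 × 468 = 246.2 mol = 2ξ₁ + 1ξ₂.
Selectivity: 2ξ₁ / (2ξ₂) = 7.64 → ξ₁ = 7.64 ξ₂.
Substitute: (2·7.64 + 1) ξ₂ = 246.2 → ξ₂ = 15.12 mol, ξ₁ = 115.5 mol.
Outlet amounts (n = n₀ + Σ ν·ξ):
  D: 468 − 2(115.5) − 1(15.12) = 221.8
  E: 0 + 2(115.5) = 231
  F: 0 + 2(15.12) = 30.24
  A: 0 + 1(15.12) = 15.12

30.2 mol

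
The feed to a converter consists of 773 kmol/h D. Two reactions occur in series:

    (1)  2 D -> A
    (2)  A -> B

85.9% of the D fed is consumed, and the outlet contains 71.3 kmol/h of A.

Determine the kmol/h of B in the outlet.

261 kmol/h

Conversion of D: D consumed = 2ξ₁ = 0.859 × 773 → ξ₁ = 332 kmol/h.
A balance: n_A = 0 + 1ξ₁ − 1ξ₂ = 71.3 → ξ₂ = (1·332 − 71.3)/1 = 260.7 kmol/h.
Outlet amounts (n = n₀ + Σ ν·ξ):
  D: 773 − 2(332) = 109
  A: 0 + 1(332) − 1(260.7) = 71.3
  B: 0 + 1(260.7) = 260.7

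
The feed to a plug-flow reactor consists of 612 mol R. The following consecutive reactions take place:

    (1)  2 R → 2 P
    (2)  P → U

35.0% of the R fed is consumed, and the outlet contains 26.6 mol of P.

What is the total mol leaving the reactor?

612 mol

Conversion of R: R consumed = 2ξ₁ = 0.35 × 612 → ξ₁ = 107.1 mol.
P balance: n_P = 0 + 2ξ₁ − 1ξ₂ = 26.6 → ξ₂ = (2·107.1 − 26.6)/1 = 187.6 mol.
Outlet amounts (n = n₀ + Σ ν·ξ):
  R: 612 − 2(107.1) = 397.8
  P: 0 + 2(107.1) − 1(187.6) = 26.6
  U: 0 + 1(187.6) = 187.6
Total out = 397.8 + 26.6 + 187.6 = 612 mol.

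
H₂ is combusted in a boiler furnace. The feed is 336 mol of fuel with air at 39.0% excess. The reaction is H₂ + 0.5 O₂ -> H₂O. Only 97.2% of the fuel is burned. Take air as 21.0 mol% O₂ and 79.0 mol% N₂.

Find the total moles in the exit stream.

1280 mol

Stoichiometric O₂ = 0.5 × 336 = 168 mol; O₂ fed = 168 × 1.390 = 233.5 mol.
N₂ fed = 233.5 × 79/21 = 878.5 mol.
Fuel reacted = 0.972 × 336 → ξ = 326.6 mol.
Outlet (n = n₀ + ν ξ):
  H₂: 336 − 1(326.6) = 9.408
  O₂: 233.5 − 0.5(326.6) = 70.22
  N₂: 878.5 (inert)
  H₂O: 0 + 1(326.6) = 326.6
Total out = 9.408 + 70.22 + 878.5 + 326.6 = 1285 mol.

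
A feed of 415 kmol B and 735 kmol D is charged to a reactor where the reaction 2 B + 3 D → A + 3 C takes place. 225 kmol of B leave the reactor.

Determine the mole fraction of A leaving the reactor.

0.09

For B: n = n₀ − 2ξ → 225 = 415 − 2ξ, giving ξ = 95 kmol.
Outlet amounts (n = n₀ + ν ξ):
  B: 415 − 2(95) = 225
  D: 735 − 3(95) = 450
  A: 0 + 1(95) = 95
  C: 0 + 3(95) = 285
Total out = 1055 kmol; y_A = 95 / 1055 = 0.09005.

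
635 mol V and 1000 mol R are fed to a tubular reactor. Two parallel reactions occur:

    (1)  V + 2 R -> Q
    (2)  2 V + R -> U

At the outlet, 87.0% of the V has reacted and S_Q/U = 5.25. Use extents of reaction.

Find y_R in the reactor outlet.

0.181

Conversion of V: V consumed = 0.87 × 635 = 552.5 mol = 1ξ₁ + 2ξ₂.
Selectivity: 1ξ₁ / (1ξ₂) = 5.25 → ξ₁ = 5.25 ξ₂.
Substitute: (1·5.25 + 2) ξ₂ = 552.5 → ξ₂ = 76.2 mol, ξ₁ = 400.1 mol.
Outlet amounts (n = n₀ + Σ ν·ξ):
  V: 635 − 1(400.1) − 2(76.2) = 82.55
  R: 1000 − 2(400.1) − 1(76.2) = 123.7
  Q: 0 + 1(400.1) = 400.1
  U: 0 + 1(76.2) = 76.2
Total out = 682.5 mol; y_R = 123.7 / 682.5 = 0.1812.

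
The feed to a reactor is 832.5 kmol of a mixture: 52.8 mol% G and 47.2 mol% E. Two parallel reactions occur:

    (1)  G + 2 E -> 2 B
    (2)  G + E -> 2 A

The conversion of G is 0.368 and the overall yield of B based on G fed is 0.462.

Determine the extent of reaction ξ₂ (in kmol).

Yield of B: 2ξ₁ / 439.6 = 0.462 → ξ₁ = 101.5 kmol.
Conversion of G: 1ξ₁ + 1ξ₂ = 0.368 × 439.6 = 161.8 → ξ₂ = 60.22 kmol.
Outlet amounts (n = n₀ + Σ ν·ξ):
  G: 439.6 − 1(101.5) − 1(60.22) = 277.8
  E: 392.9 − 2(101.5) − 1(60.22) = 129.6
  B: 0 + 2(101.5) = 203.1
  A: 0 + 2(60.22) = 120.4

ξ₂ = 60.2 kmol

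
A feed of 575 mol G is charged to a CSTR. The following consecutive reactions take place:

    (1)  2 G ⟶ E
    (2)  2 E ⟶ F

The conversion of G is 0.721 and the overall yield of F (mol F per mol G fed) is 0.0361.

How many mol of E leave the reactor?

166 mol

Conversion of G: G consumed = 2ξ₁ = 0.721 × 575 → ξ₁ = 207.3 mol.
Yield of F: 1ξ₂ / 575 = 0.0361 → ξ₂ = 20.76 mol.
Outlet amounts (n = n₀ + Σ ν·ξ):
  G: 575 − 2(207.3) = 160.4
  E: 0 + 1(207.3) − 2(20.76) = 165.8
  F: 0 + 1(20.76) = 20.76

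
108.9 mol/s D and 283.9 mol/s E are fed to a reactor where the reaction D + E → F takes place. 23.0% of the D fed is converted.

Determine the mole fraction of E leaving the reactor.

0.704

D reacted = 0.23 × 108.9 = 25.05 mol/s; ν_D = −1, so ξ = 25.05/1 = 25.05 mol/s.
Outlet amounts (n = n₀ + ν ξ):
  D: 108.9 − 1(25.05) = 83.85
  E: 283.9 − 1(25.05) = 258.9
  F: 0 + 1(25.05) = 25.05
Total out = 367.8 mol/s; y_E = 258.9 / 367.8 = 0.7039.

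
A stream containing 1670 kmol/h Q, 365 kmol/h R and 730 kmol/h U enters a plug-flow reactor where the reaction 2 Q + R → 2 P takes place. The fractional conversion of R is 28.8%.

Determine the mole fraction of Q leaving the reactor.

0.549

R reacted = 0.288 × 365 = 105.1 kmol/h; ν_R = −1, so ξ = 105.1/1 = 105.1 kmol/h.
Outlet amounts (n = n₀ + ν ξ):
  Q: 1670 − 2(105.1) = 1460
  R: 365 − 1(105.1) = 259.9
  P: 0 + 2(105.1) = 210.2
  U: 730 (inert)
Total out = 2660 kmol/h; y_Q = 1460 / 2660 = 0.5488.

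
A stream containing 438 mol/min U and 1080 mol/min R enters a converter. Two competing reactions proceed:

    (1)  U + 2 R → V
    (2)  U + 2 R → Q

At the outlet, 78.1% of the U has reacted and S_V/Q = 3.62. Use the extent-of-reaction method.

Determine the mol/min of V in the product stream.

Conversion of U: U consumed = 0.781 × 438 = 342.1 mol/min = 1ξ₁ + 1ξ₂.
Selectivity: 1ξ₁ / (1ξ₂) = 3.62 → ξ₁ = 3.62 ξ₂.
Substitute: (1·3.62 + 1) ξ₂ = 342.1 → ξ₂ = 74.04 mol/min, ξ₁ = 268 mol/min.
Outlet amounts (n = n₀ + Σ ν·ξ):
  U: 438 − 1(268) − 1(74.04) = 95.92
  R: 1080 − 2(268) − 2(74.04) = 395.8
  V: 0 + 1(268) = 268
  Q: 0 + 1(74.04) = 74.04

268 mol/min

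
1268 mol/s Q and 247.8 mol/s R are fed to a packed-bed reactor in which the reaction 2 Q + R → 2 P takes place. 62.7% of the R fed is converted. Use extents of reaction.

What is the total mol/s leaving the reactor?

R reacted = 0.627 × 247.8 = 155.4 mol/s; ν_R = −1, so ξ = 155.4/1 = 155.4 mol/s.
Outlet amounts (n = n₀ + ν ξ):
  Q: 1268 − 2(155.4) = 957.3
  R: 247.8 − 1(155.4) = 92.43
  P: 0 + 2(155.4) = 310.7
Total out = 957.3 + 92.43 + 310.7 = 1360 mol/s.

1360 mol/s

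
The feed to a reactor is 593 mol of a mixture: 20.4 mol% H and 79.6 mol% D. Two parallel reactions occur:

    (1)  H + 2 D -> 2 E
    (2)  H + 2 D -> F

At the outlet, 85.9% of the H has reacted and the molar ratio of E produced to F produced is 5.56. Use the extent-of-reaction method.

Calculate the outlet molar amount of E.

153 mol

Conversion of H: H consumed = 0.859 × 121 = 103.9 mol = 1ξ₁ + 1ξ₂.
Selectivity: 2ξ₁ / (1ξ₂) = 5.56 → ξ₁ = 2.78 ξ₂.
Substitute: (1·2.78 + 1) ξ₂ = 103.9 → ξ₂ = 27.49 mol, ξ₁ = 76.42 mol.
Outlet amounts (n = n₀ + Σ ν·ξ):
  H: 121 − 1(76.42) − 1(27.49) = 17.06
  D: 472 − 2(76.42) − 2(27.49) = 264.2
  E: 0 + 2(76.42) = 152.8
  F: 0 + 1(27.49) = 27.49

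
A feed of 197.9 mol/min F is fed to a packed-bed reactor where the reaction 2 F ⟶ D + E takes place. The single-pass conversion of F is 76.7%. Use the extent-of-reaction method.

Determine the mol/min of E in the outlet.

75.9 mol/min

F reacted = 0.767 × 197.9 = 151.8 mol/min; ν_F = −2, so ξ = 151.8/2 = 75.89 mol/min.
Outlet amounts (n = n₀ + ν ξ):
  F: 197.9 − 2(75.89) = 46.11
  D: 0 + 1(75.89) = 75.89
  E: 0 + 1(75.89) = 75.89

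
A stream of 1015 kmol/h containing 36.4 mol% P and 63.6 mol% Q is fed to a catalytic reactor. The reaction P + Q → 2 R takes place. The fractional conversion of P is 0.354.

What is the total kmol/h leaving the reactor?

P reacted = 0.354 × 369.5 = 130.8 kmol/h; ν_P = −1, so ξ = 130.8/1 = 130.8 kmol/h.
Outlet amounts (n = n₀ + ν ξ):
  P: 369.5 − 1(130.8) = 238.7
  Q: 645.5 − 1(130.8) = 514.8
  R: 0 + 2(130.8) = 261.6
Total out = 238.7 + 514.8 + 261.6 = 1015 kmol/h.

1020 kmol/h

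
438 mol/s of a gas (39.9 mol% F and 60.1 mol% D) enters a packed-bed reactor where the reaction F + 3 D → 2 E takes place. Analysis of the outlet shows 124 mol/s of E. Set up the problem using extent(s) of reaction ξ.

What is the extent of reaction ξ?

ξ = 62 mol/s

For E: n = n₀ + 2ξ → 124 = 0 + 2ξ, giving ξ = 62 mol/s.
Outlet amounts (n = n₀ + ν ξ):
  F: 174.8 − 1(62) = 112.8
  D: 263.2 − 3(62) = 77.24
  E: 0 + 2(62) = 124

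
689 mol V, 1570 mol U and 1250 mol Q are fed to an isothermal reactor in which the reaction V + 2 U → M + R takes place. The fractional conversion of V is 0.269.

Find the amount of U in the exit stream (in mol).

1200 mol

V reacted = 0.269 × 689 = 185.3 mol; ν_V = −1, so ξ = 185.3/1 = 185.3 mol.
Outlet amounts (n = n₀ + ν ξ):
  V: 689 − 1(185.3) = 503.7
  U: 1570 − 2(185.3) = 1199
  M: 0 + 1(185.3) = 185.3
  R: 0 + 1(185.3) = 185.3
  Q: 1250 (inert)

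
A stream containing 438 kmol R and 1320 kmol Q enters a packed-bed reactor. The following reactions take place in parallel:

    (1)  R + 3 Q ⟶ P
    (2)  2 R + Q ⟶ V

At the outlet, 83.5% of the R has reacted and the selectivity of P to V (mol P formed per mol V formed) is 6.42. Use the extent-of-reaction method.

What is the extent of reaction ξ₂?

Conversion of R: R consumed = 0.835 × 438 = 365.7 kmol = 1ξ₁ + 2ξ₂.
Selectivity: 1ξ₁ / (1ξ₂) = 6.42 → ξ₁ = 6.42 ξ₂.
Substitute: (1·6.42 + 2) ξ₂ = 365.7 → ξ₂ = 43.44 kmol, ξ₁ = 278.9 kmol.
Outlet amounts (n = n₀ + Σ ν·ξ):
  R: 438 − 1(278.9) − 2(43.44) = 72.27
  Q: 1320 − 3(278.9) − 1(43.44) = 440
  P: 0 + 1(278.9) = 278.9
  V: 0 + 1(43.44) = 43.44

ξ₂ = 43.4 kmol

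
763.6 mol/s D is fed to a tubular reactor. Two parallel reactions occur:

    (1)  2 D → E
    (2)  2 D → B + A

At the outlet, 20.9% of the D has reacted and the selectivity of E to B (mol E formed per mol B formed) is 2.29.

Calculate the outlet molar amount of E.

Conversion of D: D consumed = 0.209 × 763.6 = 159.6 mol/s = 2ξ₁ + 2ξ₂.
Selectivity: 1ξ₁ / (1ξ₂) = 2.29 → ξ₁ = 2.29 ξ₂.
Substitute: (2·2.29 + 2) ξ₂ = 159.6 → ξ₂ = 24.25 mol/s, ξ₁ = 55.54 mol/s.
Outlet amounts (n = n₀ + Σ ν·ξ):
  D: 763.6 − 2(55.54) − 2(24.25) = 604
  E: 0 + 1(55.54) = 55.54
  B: 0 + 1(24.25) = 24.25
  A: 0 + 1(24.25) = 24.25

55.5 mol/s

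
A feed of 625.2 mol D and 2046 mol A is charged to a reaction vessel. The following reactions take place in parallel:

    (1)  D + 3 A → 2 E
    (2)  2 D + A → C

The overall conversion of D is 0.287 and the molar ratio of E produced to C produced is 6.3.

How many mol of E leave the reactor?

219 mol

Conversion of D: D consumed = 0.287 × 625.2 = 179.4 mol = 1ξ₁ + 2ξ₂.
Selectivity: 2ξ₁ / (1ξ₂) = 6.3 → ξ₁ = 3.15 ξ₂.
Substitute: (1·3.15 + 2) ξ₂ = 179.4 → ξ₂ = 34.84 mol, ξ₁ = 109.7 mol.
Outlet amounts (n = n₀ + Σ ν·ξ):
  D: 625.2 − 1(109.7) − 2(34.84) = 445.8
  A: 2046 − 3(109.7) − 1(34.84) = 1682
  E: 0 + 2(109.7) = 219.5
  C: 0 + 1(34.84) = 34.84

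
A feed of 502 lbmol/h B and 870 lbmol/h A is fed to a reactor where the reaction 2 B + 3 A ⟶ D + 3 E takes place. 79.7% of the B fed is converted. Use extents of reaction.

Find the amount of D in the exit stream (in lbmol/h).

B reacted = 0.797 × 502 = 400.1 lbmol/h; ν_B = −2, so ξ = 400.1/2 = 200 lbmol/h.
Outlet amounts (n = n₀ + ν ξ):
  B: 502 − 2(200) = 101.9
  A: 870 − 3(200) = 269.9
  D: 0 + 1(200) = 200
  E: 0 + 3(200) = 600.1

200 lbmol/h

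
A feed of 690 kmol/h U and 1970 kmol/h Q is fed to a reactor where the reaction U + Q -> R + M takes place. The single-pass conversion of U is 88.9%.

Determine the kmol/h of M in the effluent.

613 kmol/h

U reacted = 0.889 × 690 = 613.4 kmol/h; ν_U = −1, so ξ = 613.4/1 = 613.4 kmol/h.
Outlet amounts (n = n₀ + ν ξ):
  U: 690 − 1(613.4) = 76.59
  Q: 1970 − 1(613.4) = 1357
  R: 0 + 1(613.4) = 613.4
  M: 0 + 1(613.4) = 613.4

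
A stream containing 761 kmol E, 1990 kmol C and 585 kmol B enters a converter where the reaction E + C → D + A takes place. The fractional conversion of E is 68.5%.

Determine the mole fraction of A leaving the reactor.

E reacted = 0.685 × 761 = 521.3 kmol; ν_E = −1, so ξ = 521.3/1 = 521.3 kmol.
Outlet amounts (n = n₀ + ν ξ):
  E: 761 − 1(521.3) = 239.7
  C: 1990 − 1(521.3) = 1469
  D: 0 + 1(521.3) = 521.3
  A: 0 + 1(521.3) = 521.3
  B: 585 (inert)
Total out = 3336 kmol; y_A = 521.3 / 3336 = 0.1563.

0.156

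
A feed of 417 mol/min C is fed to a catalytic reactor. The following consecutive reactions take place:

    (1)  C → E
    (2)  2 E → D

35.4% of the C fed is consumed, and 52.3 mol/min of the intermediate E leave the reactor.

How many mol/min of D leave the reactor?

47.7 mol/min

Conversion of C: C consumed = 1ξ₁ = 0.354 × 417 → ξ₁ = 147.6 mol/min.
E balance: n_E = 0 + 1ξ₁ − 2ξ₂ = 52.3 → ξ₂ = (1·147.6 − 52.3)/2 = 47.66 mol/min.
Outlet amounts (n = n₀ + Σ ν·ξ):
  C: 417 − 1(147.6) = 269.4
  E: 0 + 1(147.6) − 2(47.66) = 52.3
  D: 0 + 1(47.66) = 47.66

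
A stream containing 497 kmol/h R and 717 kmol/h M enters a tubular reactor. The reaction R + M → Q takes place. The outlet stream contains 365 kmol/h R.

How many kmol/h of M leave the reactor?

For R: n = n₀ − 1ξ → 365 = 497 − 1ξ, giving ξ = 132 kmol/h.
Outlet amounts (n = n₀ + ν ξ):
  R: 497 − 1(132) = 365
  M: 717 − 1(132) = 585
  Q: 0 + 1(132) = 132

585 kmol/h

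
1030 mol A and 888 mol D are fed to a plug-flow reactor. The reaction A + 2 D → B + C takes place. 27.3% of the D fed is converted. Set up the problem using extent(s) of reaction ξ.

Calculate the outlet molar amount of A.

D reacted = 0.273 × 888 = 242.4 mol; ν_D = −2, so ξ = 242.4/2 = 121.2 mol.
Outlet amounts (n = n₀ + ν ξ):
  A: 1030 − 1(121.2) = 908.8
  D: 888 − 2(121.2) = 645.6
  B: 0 + 1(121.2) = 121.2
  C: 0 + 1(121.2) = 121.2

909 mol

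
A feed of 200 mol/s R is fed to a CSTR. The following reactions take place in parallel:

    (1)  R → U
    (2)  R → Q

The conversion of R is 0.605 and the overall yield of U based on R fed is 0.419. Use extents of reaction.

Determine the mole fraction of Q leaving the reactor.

Yield of U: 1ξ₁ / 200 = 0.419 → ξ₁ = 83.8 mol/s.
Conversion of R: 1ξ₁ + 1ξ₂ = 0.605 × 200 = 121 → ξ₂ = 37.2 mol/s.
Outlet amounts (n = n₀ + Σ ν·ξ):
  R: 200 − 1(83.8) − 1(37.2) = 79
  U: 0 + 1(83.8) = 83.8
  Q: 0 + 1(37.2) = 37.2
Total out = 200 mol/s; y_Q = 37.2 / 200 = 0.186.

0.186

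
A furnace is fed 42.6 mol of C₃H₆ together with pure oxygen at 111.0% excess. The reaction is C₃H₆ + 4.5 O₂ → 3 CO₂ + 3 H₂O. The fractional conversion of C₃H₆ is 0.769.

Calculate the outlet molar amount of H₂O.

Stoichiometric O₂ = 4.5 × 42.6 = 191.7 mol; O₂ fed = 191.7 × 2.110 = 404.5 mol.
Fuel reacted = 0.769 × 42.6 → ξ = 32.76 mol.
Outlet (n = n₀ + ν ξ):
  C₃H₆: 42.6 − 1(32.76) = 9.841
  O₂: 404.5 − 4.5(32.76) = 257.1
  CO₂: 0 + 3(32.76) = 98.28
  H₂O: 0 + 3(32.76) = 98.28

98.3 mol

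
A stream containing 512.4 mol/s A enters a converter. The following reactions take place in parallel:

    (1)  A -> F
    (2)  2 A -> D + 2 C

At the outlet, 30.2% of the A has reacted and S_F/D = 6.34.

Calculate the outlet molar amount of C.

37.1 mol/s

Conversion of A: A consumed = 0.302 × 512.4 = 154.7 mol/s = 1ξ₁ + 2ξ₂.
Selectivity: 1ξ₁ / (1ξ₂) = 6.34 → ξ₁ = 6.34 ξ₂.
Substitute: (1·6.34 + 2) ξ₂ = 154.7 → ξ₂ = 18.55 mol/s, ξ₁ = 117.6 mol/s.
Outlet amounts (n = n₀ + Σ ν·ξ):
  A: 512.4 − 1(117.6) − 2(18.55) = 357.7
  F: 0 + 1(117.6) = 117.6
  D: 0 + 1(18.55) = 18.55
  C: 0 + 2(18.55) = 37.11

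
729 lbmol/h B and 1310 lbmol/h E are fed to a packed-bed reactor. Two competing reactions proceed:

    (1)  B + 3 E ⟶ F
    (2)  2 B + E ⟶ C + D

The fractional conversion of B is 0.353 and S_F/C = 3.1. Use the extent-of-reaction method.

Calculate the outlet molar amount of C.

50.5 lbmol/h

Conversion of B: B consumed = 0.353 × 729 = 257.3 lbmol/h = 1ξ₁ + 2ξ₂.
Selectivity: 1ξ₁ / (1ξ₂) = 3.1 → ξ₁ = 3.1 ξ₂.
Substitute: (1·3.1 + 2) ξ₂ = 257.3 → ξ₂ = 50.46 lbmol/h, ξ₁ = 156.4 lbmol/h.
Outlet amounts (n = n₀ + Σ ν·ξ):
  B: 729 − 1(156.4) − 2(50.46) = 471.7
  E: 1310 − 3(156.4) − 1(50.46) = 790.3
  F: 0 + 1(156.4) = 156.4
  C: 0 + 1(50.46) = 50.46
  D: 0 + 1(50.46) = 50.46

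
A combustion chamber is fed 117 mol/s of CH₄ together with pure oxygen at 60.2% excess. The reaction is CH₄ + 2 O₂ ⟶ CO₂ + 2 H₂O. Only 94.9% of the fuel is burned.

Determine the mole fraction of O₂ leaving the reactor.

0.311

Stoichiometric O₂ = 2 × 117 = 234 mol/s; O₂ fed = 234 × 1.602 = 374.9 mol/s.
Fuel reacted = 0.949 × 117 → ξ = 111 mol/s.
Outlet (n = n₀ + ν ξ):
  CH₄: 117 − 1(111) = 5.967
  O₂: 374.9 − 2(111) = 152.8
  CO₂: 0 + 1(111) = 111
  H₂O: 0 + 2(111) = 222.1
Total out = 491.9 mol/s; y_O₂ = 152.8 / 491.9 = 0.3107.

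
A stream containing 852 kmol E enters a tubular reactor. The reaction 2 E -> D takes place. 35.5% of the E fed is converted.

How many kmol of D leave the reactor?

151 kmol

E reacted = 0.355 × 852 = 302.5 kmol; ν_E = −2, so ξ = 302.5/2 = 151.2 kmol.
Outlet amounts (n = n₀ + ν ξ):
  E: 852 − 2(151.2) = 549.5
  D: 0 + 1(151.2) = 151.2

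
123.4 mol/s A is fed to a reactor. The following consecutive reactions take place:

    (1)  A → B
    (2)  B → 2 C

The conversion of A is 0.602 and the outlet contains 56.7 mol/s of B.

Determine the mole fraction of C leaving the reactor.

Conversion of A: A consumed = 1ξ₁ = 0.602 × 123.4 → ξ₁ = 74.29 mol/s.
B balance: n_B = 0 + 1ξ₁ − 1ξ₂ = 56.7 → ξ₂ = (1·74.29 − 56.7)/1 = 17.59 mol/s.
Outlet amounts (n = n₀ + Σ ν·ξ):
  A: 123.4 − 1(74.29) = 49.11
  B: 0 + 1(74.29) − 1(17.59) = 56.7
  C: 0 + 2(17.59) = 35.17
Total out = 141 mol/s; y_C = 35.17 / 141 = 0.2495.

0.249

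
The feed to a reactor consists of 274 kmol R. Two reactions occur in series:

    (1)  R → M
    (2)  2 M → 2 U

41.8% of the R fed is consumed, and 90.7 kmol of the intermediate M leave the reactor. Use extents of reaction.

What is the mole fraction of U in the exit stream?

0.087

Conversion of R: R consumed = 1ξ₁ = 0.418 × 274 → ξ₁ = 114.5 kmol.
M balance: n_M = 0 + 1ξ₁ − 2ξ₂ = 90.7 → ξ₂ = (1·114.5 − 90.7)/2 = 11.92 kmol.
Outlet amounts (n = n₀ + Σ ν·ξ):
  R: 274 − 1(114.5) = 159.5
  M: 0 + 1(114.5) − 2(11.92) = 90.7
  U: 0 + 2(11.92) = 23.83
Total out = 274 kmol; y_U = 23.83 / 274 = 0.08698.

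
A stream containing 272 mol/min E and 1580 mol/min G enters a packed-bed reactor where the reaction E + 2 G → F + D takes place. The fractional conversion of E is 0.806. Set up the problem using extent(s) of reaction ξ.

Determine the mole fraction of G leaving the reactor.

E reacted = 0.806 × 272 = 219.2 mol/min; ν_E = −1, so ξ = 219.2/1 = 219.2 mol/min.
Outlet amounts (n = n₀ + ν ξ):
  E: 272 − 1(219.2) = 52.77
  G: 1580 − 2(219.2) = 1142
  F: 0 + 1(219.2) = 219.2
  D: 0 + 1(219.2) = 219.2
Total out = 1633 mol/min; y_G = 1142 / 1633 = 0.6991.

0.699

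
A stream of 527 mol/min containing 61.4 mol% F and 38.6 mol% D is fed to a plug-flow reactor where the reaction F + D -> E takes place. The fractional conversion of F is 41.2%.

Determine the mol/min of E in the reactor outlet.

133 mol/min

F reacted = 0.412 × 323.6 = 133.3 mol/min; ν_F = −1, so ξ = 133.3/1 = 133.3 mol/min.
Outlet amounts (n = n₀ + ν ξ):
  F: 323.6 − 1(133.3) = 190.3
  D: 203.4 − 1(133.3) = 70.11
  E: 0 + 1(133.3) = 133.3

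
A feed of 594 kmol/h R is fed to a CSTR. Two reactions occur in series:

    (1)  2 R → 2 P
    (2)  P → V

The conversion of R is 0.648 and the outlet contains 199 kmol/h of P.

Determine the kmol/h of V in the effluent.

Conversion of R: R consumed = 2ξ₁ = 0.648 × 594 → ξ₁ = 192.5 kmol/h.
P balance: n_P = 0 + 2ξ₁ − 1ξ₂ = 199 → ξ₂ = (2·192.5 − 199)/1 = 185.9 kmol/h.
Outlet amounts (n = n₀ + Σ ν·ξ):
  R: 594 − 2(192.5) = 209.1
  P: 0 + 2(192.5) − 1(185.9) = 199
  V: 0 + 1(185.9) = 185.9

186 kmol/h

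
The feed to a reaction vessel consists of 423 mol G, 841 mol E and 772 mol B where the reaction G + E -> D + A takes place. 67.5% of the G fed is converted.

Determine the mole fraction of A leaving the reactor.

0.14

G reacted = 0.675 × 423 = 285.5 mol; ν_G = −1, so ξ = 285.5/1 = 285.5 mol.
Outlet amounts (n = n₀ + ν ξ):
  G: 423 − 1(285.5) = 137.5
  E: 841 − 1(285.5) = 555.5
  D: 0 + 1(285.5) = 285.5
  A: 0 + 1(285.5) = 285.5
  B: 772 (inert)
Total out = 2036 mol; y_A = 285.5 / 2036 = 0.1402.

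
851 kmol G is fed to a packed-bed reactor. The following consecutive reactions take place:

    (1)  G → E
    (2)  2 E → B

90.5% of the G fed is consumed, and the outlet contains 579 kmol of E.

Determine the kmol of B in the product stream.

Conversion of G: G consumed = 1ξ₁ = 0.905 × 851 → ξ₁ = 770.2 kmol.
E balance: n_E = 0 + 1ξ₁ − 2ξ₂ = 579 → ξ₂ = (1·770.2 − 579)/2 = 95.58 kmol.
Outlet amounts (n = n₀ + Σ ν·ξ):
  G: 851 − 1(770.2) = 80.85
  E: 0 + 1(770.2) − 2(95.58) = 579
  B: 0 + 1(95.58) = 95.58

95.6 kmol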